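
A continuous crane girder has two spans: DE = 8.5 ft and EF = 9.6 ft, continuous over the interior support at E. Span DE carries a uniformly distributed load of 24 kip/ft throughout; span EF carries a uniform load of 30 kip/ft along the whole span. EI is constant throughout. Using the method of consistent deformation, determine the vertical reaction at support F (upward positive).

R_F = 114.3 kip

Insert a hinge at E; M_E is the redundant, and each span becomes simply supported.
End slopes at the hinge E, treating each span as simply supported:
  span DE: UDL 24: wL³/(24EI) = 614.1/EI
  span EF: UDL 30: wL³/(24EI) = 1106/EI
  relative rotation θ_0 = (614.1 + 1106)/EI = 1720/EI
A unit hogging moment at E produces rotation L₁/(3EI) + L₂/(3EI) = 6.033/EI.
Slope continuity at E: θ_0 = M_E·6.033/EI, so M_E = 1720/6.033 = 285.1 kip·ft (hogging).
Span EF, ΣM about F: R_E^{EF}·9.6 = 1382 + 285.1, so R_E^{EF} = 173.7 kip and R_F = 288 − 173.7 = 114.3 kip.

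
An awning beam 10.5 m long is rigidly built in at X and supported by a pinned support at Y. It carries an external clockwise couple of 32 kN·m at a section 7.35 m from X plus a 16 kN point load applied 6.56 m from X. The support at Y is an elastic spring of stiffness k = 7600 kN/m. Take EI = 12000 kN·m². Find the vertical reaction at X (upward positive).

R_X = 4.47 kN

Remove the prop at Y; the released (primary) structure is a cantilever built in at X.
Downward deflection at the released point Y due to the loads:
  clockwise couple 32 at a = 7.35: M₀a(2L − a)/(2EI) = 1605/EI
  point load 16 at a = 6.56: Pa²(3L − a)/(6EI) = 2862/EI
  δ_0 = 4467/EI
Flexibility coefficient — unit upward force at Y: δ_{YY} = L³/(3EI) = 385.9/EI.
With EI = 12000 kN·m²: δ_0 = 0.37227 m and δ_{YY} = 0.032156 m/kN.
Compatibility — the spring shortens by R_Y/k under the reaction it provides: δ_0 − R_Y·δ_{YY} = R_Y/k. With 1/k = 0.000132 m/kN, R_Y = δ_0 / (δ_{YY} + 1/k) = 0.37227 / (0.032156 + 0.000132) = 11.53 kN.
Vertical equilibrium: R_X = ΣP − R_Y = 16 − 11.53 = 4.47 kN.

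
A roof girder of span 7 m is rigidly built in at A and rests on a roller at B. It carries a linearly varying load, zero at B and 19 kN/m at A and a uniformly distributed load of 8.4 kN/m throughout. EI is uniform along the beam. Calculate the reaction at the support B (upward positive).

Take the reaction at B as the redundant and release it; the primary structure is a cantilever fixed at A.
Downward deflection at the released point B due to the loads:
  triangular load, peak 19 at the fixed end: w₀L⁴/(30EI) = 1521/EI
  UDL 8.4: wL⁴/(8EI) = 2521/EI
  δ_0 = 4042/EI
Tip deflection under a unit load at B: L³/(3EI) = 114.3/EI.
The prop prevents deflection at B: R_B = δ_0/δ_{BB} = 4042/114.3 = 35.35 kN.

R_B = 35.35 kN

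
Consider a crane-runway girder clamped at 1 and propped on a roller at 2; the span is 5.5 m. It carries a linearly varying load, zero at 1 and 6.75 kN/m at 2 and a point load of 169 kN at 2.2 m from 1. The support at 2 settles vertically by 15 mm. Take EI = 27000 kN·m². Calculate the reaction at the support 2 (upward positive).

R_2 = 38.06 kN

Remove the prop at 2; the released (primary) structure is a cantilever built in at 1.
Deflection at 2 on the released cantilever, summing each load's contribution:
  triangular load, peak 6.75 at the free end: 11w₀L⁴/(120EI) = 566.2/EI
  point load 169 at a = 2.2: Pa²(3L − a)/(6EI) = 1949/EI
  δ_0 = 2516/EI
Flexibility coefficient — unit upward force at 2: δ_{22} = L³/(3EI) = 55.46/EI.
With EI = 27000 kN·m²: δ_0 = 0.093173 m and δ_{22} = 0.002054 m/kN.
Compatibility — the beam at 2 must follow the support down by 0.015 m: δ_0 − R_2·δ_{22} = 0.015, so R_2 = (0.093173 − 0.015)/0.002054 = 38.06 kN.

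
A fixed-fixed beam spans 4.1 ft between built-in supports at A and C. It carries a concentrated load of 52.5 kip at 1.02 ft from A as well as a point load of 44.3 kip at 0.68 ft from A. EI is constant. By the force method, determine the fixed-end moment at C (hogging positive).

Release both end moments; the primary structure is a simply-supported span AC with redundants M_A and M_C.
On the primary (simply-supported) span, the end slopes from the loading are:
  at A: point load 52.5 at a = 1.02: Pab(L + b)/(6LEI) = 48.14/EI
  at C: point load 52.5 at a = 1.02: Pab(L + a)/(6LEI) = 34.33/EI
  at A: point load 44.3 at a = 0.68: Pab(L + b)/(6LEI) = 31.49/EI
  at C: point load 44.3 at a = 0.68: Pab(L + a)/(6LEI) = 20.02/EI
  θ_A0 = 79.63/EI,  θ_C0 = 54.35/EI
Flexibility coefficients: a unit moment at one end gives L/(3EI) there and L/(6EI) at the far end, so f₁₁ = f₂₂ = 1.367/EI and f₁₂ = f₂₁ = 0.6833/EI.
Compatibility — zero rotation at each built-in end:
  1.367 M_A + 0.6833 M_C = 79.63
  0.6833 M_A + 1.367 M_C = 54.35
Solving the pair gives M_A = 51.18 kip·ft and M_C = 14.18 kip·ft (hogging).

M_C = 14.18 kip·ft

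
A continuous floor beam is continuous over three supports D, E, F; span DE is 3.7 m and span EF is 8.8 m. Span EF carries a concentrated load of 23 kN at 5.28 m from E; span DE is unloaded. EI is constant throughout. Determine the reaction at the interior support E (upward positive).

R_E = 18.39 kN

Take M_E as the redundant. Released structure: two simple spans DE and EF with a hinge at E.
Rotations at E on the released spans (each span's end-slope, ×1/EI):
  span EF: point load 23 at a = 5.28: Pab(L + b)/(6LEI) = 99.74/EI
  relative rotation θ_0 = (0 + 99.74)/EI = 99.74/EI
A unit hogging moment at E produces rotation L₁/(3EI) + L₂/(3EI) = 4.167/EI.
Slope continuity at E: θ_0 = M_E·4.167/EI, so M_E = 99.74/4.167 = 23.94 kN·m (hogging).
Span DE, ΣM about D with M_E applied at E: R_E^{DE}·3.7 = 0 + 23.94, so R_E^{DE} = 6.47 kN and R_D = 0 − 6.47 = -6.47 kN.
Span EF, ΣM about F: R_E^{EF}·8.8 = 80.96 + 23.94, so R_E^{EF} = 11.92 kN and R_F = 23 − 11.92 = 11.08 kN.
R_E = 6.47 + 11.92 = 18.39 kN.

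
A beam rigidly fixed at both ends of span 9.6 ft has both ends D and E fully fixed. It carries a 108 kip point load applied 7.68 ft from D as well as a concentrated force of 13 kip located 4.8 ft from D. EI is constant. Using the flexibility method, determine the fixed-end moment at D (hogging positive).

M_D = 48.78 kip·ft

Release both end moments; the primary structure is a simply-supported span DE with redundants M_D and M_E.
Simple-span end rotations at D and E under the given loads:
  at D: point load 108 at a = 7.68: Pab(L + b)/(6LEI) = 318.5/EI
  at E: point load 108 at a = 7.68: Pab(L + a)/(6LEI) = 477.8/EI
  at D: point load 13 at a = 4.8: Pab(L + b)/(6LEI) = 74.88/EI
  at E: point load 13 at a = 4.8: Pab(L + a)/(6LEI) = 74.88/EI
  θ_D0 = 393.4/EI,  θ_E0 = 552.6/EI
Flexibility coefficients: a unit moment at one end gives L/(3EI) there and L/(6EI) at the far end, so f₁₁ = f₂₂ = 3.2/EI and f₁₂ = f₂₁ = 1.6/EI.
Compatibility — zero rotation at each built-in end:
  3.2 M_D + 1.6 M_E = 393.4
  1.6 M_D + 3.2 M_E = 552.6
Solving the pair gives M_D = 48.78 kip·ft and M_E = 148.3 kip·ft (hogging).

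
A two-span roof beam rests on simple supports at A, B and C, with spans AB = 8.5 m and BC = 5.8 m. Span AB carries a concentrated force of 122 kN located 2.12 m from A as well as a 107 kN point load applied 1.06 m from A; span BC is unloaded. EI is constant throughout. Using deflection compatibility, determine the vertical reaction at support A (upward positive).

Release continuity at B by inserting a hinge; the redundant is the internal moment M_B. The primary structure is two simply-supported spans AB and BC.
End slopes at the hinge B, treating each span as simply supported:
  span AB: point load 122 at a = 2.12: Pab(L + a)/(6LEI) = 343.6/EI
  span AB: point load 107 at a = 1.06: Pab(L + a)/(6LEI) = 158.2/EI
  relative rotation θ_0 = (501.8 + 0)/EI = 501.8/EI
A unit hogging moment at B produces rotation L₁/(3EI) + L₂/(3EI) = 4.767/EI.
Slope continuity at B: θ_0 = M_B·4.767/EI, so M_B = 501.8/4.767 = 105.3 kN·m (hogging).
Span AB, ΣM about A with M_B applied at B: R_B^{AB}·8.5 = 372.1 + 105.3, so R_B^{AB} = 56.16 kN and R_A = 229 − 56.16 = 172.8 kN.

R_A = 172.8 kN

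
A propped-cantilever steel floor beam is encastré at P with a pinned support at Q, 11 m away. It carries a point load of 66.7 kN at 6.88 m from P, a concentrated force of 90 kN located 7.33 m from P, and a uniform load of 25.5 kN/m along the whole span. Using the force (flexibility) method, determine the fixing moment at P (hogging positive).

M_P = 650.6 kN·m

Remove the prop at Q; the released (primary) structure is a cantilever built in at P.
Downward deflection at the released point Q due to the loads:
  point load 66.7 at a = 6.88: Pa²(3L − a)/(6EI) = 13744/EI
  point load 90 at a = 7.33: Pa²(3L − a)/(6EI) = 20688/EI
  UDL 25.5: wL⁴/(8EI) = 46668/EI
  δ_0 = 81101/EI
Flexibility coefficient — unit upward force at Q: δ_{QQ} = L³/(3EI) = 443.7/EI.
Compatibility at Q: δ_0 − R_Q·δ_{QQ} = 0, so R_Q = 81101/443.7 = 182.8 kN.
Moment equilibrium about P: M_P = Σ(load moments about P) − R_Q·L = 2661 − 182.8×11 = 650.6 kN·m.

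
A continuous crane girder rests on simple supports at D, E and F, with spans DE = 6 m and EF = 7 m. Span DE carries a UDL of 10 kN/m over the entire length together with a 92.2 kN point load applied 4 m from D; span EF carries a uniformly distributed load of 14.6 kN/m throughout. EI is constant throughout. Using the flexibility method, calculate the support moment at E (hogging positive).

Take M_E as the redundant. Released structure: two simple spans DE and EF with a hinge at E.
Rotations at E on the released spans (each span's end-slope, ×1/EI):
  span DE: UDL 10: wL³/(24EI) = 90/EI
  span DE: point load 92.2 at a = 4: Pab(L + a)/(6LEI) = 204.9/EI
  span EF: UDL 14.6: wL³/(24EI) = 208.7/EI
  relative rotation θ_0 = (294.9 + 208.7)/EI = 503.5/EI
A unit hogging moment at E produces rotation L₁/(3EI) + L₂/(3EI) = 4.333/EI.
Slope continuity at E: θ_0 = M_E·4.333/EI, so M_E = 503.5/4.333 = 116.2 kN·m (hogging).

M_E = 116.2 kN·m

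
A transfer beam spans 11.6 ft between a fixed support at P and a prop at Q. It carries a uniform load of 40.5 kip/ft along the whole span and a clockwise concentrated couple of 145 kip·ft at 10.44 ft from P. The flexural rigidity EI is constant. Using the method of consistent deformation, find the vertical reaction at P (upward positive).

R_P = 275.1 kip

Release the roller at Q. Primary structure: cantilever fixed at P.
Downward deflection at the released point Q due to the loads:
  UDL 40.5: wL⁴/(8EI) = 91664/EI
  clockwise couple 145 at a = 10.44: M₀a(2L − a)/(2EI) = 9658/EI
  δ_0 = 101322/EI
Flexibility coefficient — unit upward force at Q: δ_{QQ} = L³/(3EI) = 520.3/EI.
Compatibility at Q: δ_0 − R_Q·δ_{QQ} = 0, so R_Q = 101322/520.3 = 194.7 kip.
Vertical equilibrium: R_P = ΣP − R_Q = 469.8 − 194.7 = 275.1 kip.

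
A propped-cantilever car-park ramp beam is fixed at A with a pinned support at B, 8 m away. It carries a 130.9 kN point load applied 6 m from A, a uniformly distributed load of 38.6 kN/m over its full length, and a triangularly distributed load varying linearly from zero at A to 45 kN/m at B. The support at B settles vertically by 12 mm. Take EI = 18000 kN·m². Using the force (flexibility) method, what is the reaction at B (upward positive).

R_B = 296.4 kN

Take the reaction at B as the redundant and release it; the primary structure is a cantilever fixed at A.
Deflection at B on the released cantilever, summing each load's contribution:
  point load 130.9 at a = 6: Pa²(3L − a)/(6EI) = 14137/EI
  UDL 38.6: wL⁴/(8EI) = 19763/EI
  triangular load, peak 45 at the free end: 11w₀L⁴/(120EI) = 16896/EI
  δ_0 = 50796/EI
Flexibility coefficient — unit upward force at B: δ_{BB} = L³/(3EI) = 170.7/EI.
With EI = 18000 kN·m²: δ_0 = 2.822 m and δ_{BB} = 0.009481 m/kN.
Compatibility — the beam at B must follow the support down by 0.012 m: δ_0 − R_B·δ_{BB} = 0.012, so R_B = (2.822 − 0.012)/0.009481 = 296.4 kN.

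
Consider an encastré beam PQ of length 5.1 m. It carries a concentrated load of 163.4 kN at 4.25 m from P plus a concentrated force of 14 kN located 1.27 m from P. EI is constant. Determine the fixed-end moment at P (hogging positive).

M_P = 29.32 kN·m

Take the two fixed-end moments M_P, M_Q as redundants; the released structure is the simple span PQ.
Simple-span end rotations at P and Q under the given loads:
  at P: point load 163.4 at a = 4.25: Pab(L + b)/(6LEI) = 114.8/EI
  at Q: point load 163.4 at a = 4.25: Pab(L + a)/(6LEI) = 180.4/EI
  at P: point load 14 at a = 1.27: Pab(L + b)/(6LEI) = 19.87/EI
  at Q: point load 14 at a = 1.27: Pab(L + a)/(6LEI) = 14.18/EI
  θ_P0 = 134.7/EI,  θ_Q0 = 194.5/EI
Flexibility coefficients: a unit moment at one end gives L/(3EI) there and L/(6EI) at the far end, so f₁₁ = f₂₂ = 1.7/EI and f₁₂ = f₂₁ = 0.85/EI.
Compatibility — zero rotation at each built-in end:
  1.7 M_P + 0.85 M_Q = 134.7
  0.85 M_P + 1.7 M_Q = 194.5
Solving the pair gives M_P = 29.32 kN·m and M_Q = 99.78 kN·m (hogging).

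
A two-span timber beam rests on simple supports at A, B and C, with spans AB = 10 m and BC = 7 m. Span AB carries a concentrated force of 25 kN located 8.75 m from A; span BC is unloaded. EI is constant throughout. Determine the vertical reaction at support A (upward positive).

R_A = 1.617 kN

Release continuity at B by inserting a hinge; the redundant is the internal moment M_B. The primary structure is two simply-supported spans AB and BC.
Discontinuity in slope at B on the released structure — sum the simple-span end rotations:
  span AB: point load 25 at a = 8.75: Pab(L + a)/(6LEI) = 85.45/EI
  relative rotation θ_0 = (85.45 + 0)/EI = 85.45/EI
A unit hogging moment at B produces rotation L₁/(3EI) + L₂/(3EI) = 5.667/EI.
Compatibility: M_B·(L₁+L₂)/(3EI) = θ_0, giving M_B = 15.08 kN·m (hogging).
Span AB, ΣM about A with M_B applied at B: R_B^{AB}·10 = 218.8 + 15.08, so R_B^{AB} = 23.38 kN and R_A = 25 − 23.38 = 1.617 kN.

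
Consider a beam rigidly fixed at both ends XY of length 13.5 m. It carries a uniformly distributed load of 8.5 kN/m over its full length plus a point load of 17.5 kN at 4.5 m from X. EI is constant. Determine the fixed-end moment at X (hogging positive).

Take the two fixed-end moments M_X, M_Y as redundants; the released structure is the simple span XY.
Simple-span end rotations at X and Y under the given loads:
  at X: UDL 8.5: wL³/(24EI) = 871.4/EI
  at Y: UDL 8.5: wL³/(24EI) = 871.4/EI
  at X: point load 17.5 at a = 4.5: Pab(L + b)/(6LEI) = 196.9/EI
  at Y: point load 17.5 at a = 4.5: Pab(L + a)/(6LEI) = 157.5/EI
  θ_X0 = 1068/EI,  θ_Y0 = 1029/EI
Flexibility coefficients: a unit moment at one end gives L/(3EI) there and L/(6EI) at the far end, so f₁₁ = f₂₂ = 4.5/EI and f₁₂ = f₂₁ = 2.25/EI.
Compatibility — zero rotation at each built-in end:
  4.5 M_X + 2.25 M_Y = 1068
  2.25 M_X + 4.5 M_Y = 1029
Solving the pair gives M_X = 164.1 kN·m and M_Y = 146.6 kN·m (hogging).

M_X = 164.1 kN·m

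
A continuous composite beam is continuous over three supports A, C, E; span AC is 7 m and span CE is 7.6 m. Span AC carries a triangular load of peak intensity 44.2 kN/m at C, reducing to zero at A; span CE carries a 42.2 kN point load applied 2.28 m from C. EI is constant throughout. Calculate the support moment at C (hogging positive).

M_C = 99.03 kN·m

Take M_C as the redundant. Released structure: two simple spans AC and CE with a hinge at C.
Rotations at C on the released spans (each span's end-slope, ×1/EI):
  span AC: triangular load, peak 44.2: w₀L³/(45EI) = 336.9/EI
  span CE: point load 42.2 at a = 2.28: Pab(L + b)/(6LEI) = 145/EI
  relative rotation θ_0 = (336.9 + 145)/EI = 481.9/EI
A unit hogging moment at C produces rotation L₁/(3EI) + L₂/(3EI) = 4.867/EI.
Slope continuity at C: θ_0 = M_C·4.867/EI, so M_C = 481.9/4.867 = 99.03 kN·m (hogging).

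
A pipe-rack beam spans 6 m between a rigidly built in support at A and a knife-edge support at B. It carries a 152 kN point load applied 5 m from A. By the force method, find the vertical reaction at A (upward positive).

Release the roller at B. Primary structure: cantilever fixed at A.
Primary-structure tip deflection at B by superposition:
  point load 152 at a = 5: Pa²(3L − a)/(6EI) = 8233/EI
Tip deflection under a unit load at B: L³/(3EI) = 72/EI.
The prop prevents deflection at B: R_B = δ_0/δ_{BB} = 8233/72 = 114.4 kN.
Vertical equilibrium: R_A = ΣP − R_B = 152 − 114.4 = 37.65 kN.

R_A = 37.65 kN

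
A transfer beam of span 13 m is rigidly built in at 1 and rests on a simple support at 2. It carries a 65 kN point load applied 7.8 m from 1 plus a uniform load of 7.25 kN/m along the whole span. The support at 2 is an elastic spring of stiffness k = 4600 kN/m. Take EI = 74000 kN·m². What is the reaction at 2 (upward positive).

R_2 = 62.06 kN

Remove the prop at 2; the released (primary) structure is a cantilever built in at 1.
Primary-structure tip deflection at 2 by superposition:
  point load 65 at a = 7.8: Pa²(3L − a)/(6EI) = 20564/EI
  UDL 7.25: wL⁴/(8EI) = 25883/EI
  δ_0 = 46447/EI
Flexibility coefficient — unit upward force at 2: δ_{22} = L³/(3EI) = 732.3/EI.
With EI = 74000 kN·m²: δ_0 = 0.62767 m and δ_{22} = 0.009896 m/kN.
Compatibility — the spring shortens by R_2/k under the reaction it provides: δ_0 − R_2·δ_{22} = R_2/k. With 1/k = 0.000217 m/kN, R_2 = δ_0 / (δ_{22} + 1/k) = 0.62767 / (0.009896 + 0.000217) = 62.06 kN.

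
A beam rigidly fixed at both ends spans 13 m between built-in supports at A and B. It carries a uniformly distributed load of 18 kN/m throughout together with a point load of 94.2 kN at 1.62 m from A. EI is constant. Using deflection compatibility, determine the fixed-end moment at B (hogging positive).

Take the two fixed-end moments M_A, M_B as redundants; the released structure is the simple span AB.
On the primary (simply-supported) span, the end slopes from the loading are:
  at A: UDL 18: wL³/(24EI) = 1648/EI
  at B: UDL 18: wL³/(24EI) = 1648/EI
  at A: point load 94.2 at a = 1.62: Pab(L + b)/(6LEI) = 542.8/EI
  at B: point load 94.2 at a = 1.62: Pab(L + a)/(6LEI) = 325.5/EI
  θ_A0 = 2191/EI,  θ_B0 = 1973/EI
Flexibility coefficients: a unit moment at one end gives L/(3EI) there and L/(6EI) at the far end, so f₁₁ = f₂₂ = 4.333/EI and f₁₂ = f₂₁ = 2.167/EI.
Compatibility — zero rotation at each built-in end:
  4.333 M_A + 2.167 M_B = 2191
  2.167 M_A + 4.333 M_B = 1973
Solving the pair gives M_A = 370.4 kN·m and M_B = 270.1 kN·m (hogging).

M_B = 270.1 kN·m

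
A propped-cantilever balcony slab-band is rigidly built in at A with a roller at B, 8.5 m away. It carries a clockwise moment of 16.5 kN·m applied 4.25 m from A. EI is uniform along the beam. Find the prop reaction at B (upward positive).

R_B = 2.184 kN

Release the roller at B. Primary structure: cantilever fixed at A.
Downward deflection at the released point B due to the loads:
  clockwise couple 16.5 at a = 4.25: M₀a(2L − a)/(2EI) = 447/EI
Flexibility coefficient — unit upward force at B: δ_{BB} = L³/(3EI) = 204.7/EI.
Compatibility at B: δ_0 − R_B·δ_{BB} = 0, so R_B = 447/204.7 = 2.184 kN.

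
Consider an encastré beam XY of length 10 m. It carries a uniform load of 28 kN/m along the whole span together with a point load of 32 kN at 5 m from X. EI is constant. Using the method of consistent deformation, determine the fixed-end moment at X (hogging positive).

M_X = 273.3 kN·m

Take the two fixed-end moments M_X, M_Y as redundants; the released structure is the simple span XY.
End rotations of the released simple span under the applied load (×1/EI):
  at X: UDL 28: wL³/(24EI) = 1167/EI
  at Y: UDL 28: wL³/(24EI) = 1167/EI
  at X: point load 32 at a = 5: Pab(L + b)/(6LEI) = 200/EI
  at Y: point load 32 at a = 5: Pab(L + a)/(6LEI) = 200/EI
  θ_X0 = 1367/EI,  θ_Y0 = 1367/EI
Flexibility coefficients: a unit moment at one end gives L/(3EI) there and L/(6EI) at the far end, so f₁₁ = f₂₂ = 3.333/EI and f₁₂ = f₂₁ = 1.667/EI.
Compatibility — zero rotation at each built-in end:
  3.333 M_X + 1.667 M_Y = 1367
  1.667 M_X + 3.333 M_Y = 1367
Solving the pair gives M_X = 273.3 kN·m and M_Y = 273.3 kN·m (hogging).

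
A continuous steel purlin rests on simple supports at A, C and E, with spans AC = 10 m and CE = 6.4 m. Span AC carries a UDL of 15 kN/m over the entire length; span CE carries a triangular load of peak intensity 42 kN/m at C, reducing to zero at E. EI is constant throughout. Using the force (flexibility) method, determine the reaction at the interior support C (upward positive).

Release continuity at C by inserting a hinge; the redundant is the internal moment M_C. The primary structure is two simply-supported spans AC and CE.
End slopes at the hinge C, treating each span as simply supported:
  span AC: UDL 15: wL³/(24EI) = 625/EI
  span CE: triangular load, peak 42: w₀L³/(45EI) = 244.7/EI
  relative rotation θ_0 = (625 + 244.7)/EI = 869.7/EI
A unit hogging moment at C produces rotation L₁/(3EI) + L₂/(3EI) = 5.467/EI.
Compatibility: M_C·(L₁+L₂)/(3EI) = θ_0, giving M_C = 159.1 kN·m (hogging).
Span AC, ΣM about A with M_C applied at C: R_C^{AC}·10 = 750 + 159.1, so R_C^{AC} = 90.91 kN and R_A = 150 − 90.91 = 59.09 kN.
Span CE, ΣM about E: R_C^{CE}·6.4 = 573.4 + 159.1, so R_C^{CE} = 114.5 kN and R_E = 134.4 − 114.5 = 19.94 kN.
R_C = 90.91 + 114.5 = 205.4 kN.

R_C = 205.4 kN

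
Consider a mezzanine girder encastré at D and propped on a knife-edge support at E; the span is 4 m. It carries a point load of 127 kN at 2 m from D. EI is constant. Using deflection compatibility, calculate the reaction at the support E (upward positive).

R_E = 39.69 kN

Choose R_E as the redundant. The primary structure is the cantilever fixed at D.
Downward deflection at the released point E due to the loads:
  point load 127 at a = 2: Pa²(3L − a)/(6EI) = 846.7/EI
Flexibility coefficient — unit upward force at E: δ_{EE} = L³/(3EI) = 21.33/EI.
Compatibility at E: δ_0 − R_E·δ_{EE} = 0, so R_E = 846.7/21.33 = 39.69 kN.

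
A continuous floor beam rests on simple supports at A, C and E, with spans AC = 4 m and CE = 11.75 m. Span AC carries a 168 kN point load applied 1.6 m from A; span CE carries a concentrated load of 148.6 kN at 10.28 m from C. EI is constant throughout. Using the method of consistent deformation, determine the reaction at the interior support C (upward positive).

Release continuity at C by inserting a hinge; the redundant is the internal moment M_C. The primary structure is two simply-supported spans AC and CE.
Discontinuity in slope at C on the released structure — sum the simple-span end rotations:
  span AC: point load 168 at a = 1.6: Pab(L + a)/(6LEI) = 150.5/EI
  span CE: point load 148.6 at a = 10.28: Pab(L + b)/(6LEI) = 421.1/EI
  relative rotation θ_0 = (150.5 + 421.1)/EI = 571.6/EI
A unit hogging moment at C produces rotation L₁/(3EI) + L₂/(3EI) = 5.25/EI.
Slope continuity at C: θ_0 = M_C·5.25/EI, so M_C = 571.6/5.25 = 108.9 kN·m (hogging).
Span AC, ΣM about A with M_C applied at C: R_C^{AC}·4 = 268.8 + 108.9, so R_C^{AC} = 94.42 kN and R_A = 168 − 94.42 = 73.58 kN.
Span CE, ΣM about E: R_C^{CE}·11.75 = 218.4 + 108.9, so R_C^{CE} = 27.86 kN and R_E = 148.6 − 27.86 = 120.7 kN.
R_C = 94.42 + 27.86 = 122.3 kN.

R_C = 122.3 kN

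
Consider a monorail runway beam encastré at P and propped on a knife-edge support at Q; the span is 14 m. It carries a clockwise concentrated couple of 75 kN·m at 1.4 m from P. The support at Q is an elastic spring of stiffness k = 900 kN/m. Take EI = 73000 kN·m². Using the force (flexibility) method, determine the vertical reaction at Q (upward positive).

Choose R_Q as the redundant. The primary structure is the cantilever fixed at P.
Free-end deflection of the primary structure under the applied loading (downward +):
  clockwise couple 75 at a = 1.4: M₀a(2L − a)/(2EI) = 1396/EI
Tip deflection under a unit load at Q: L³/(3EI) = 914.7/EI.
With EI = 73000 kN·m²: δ_0 = 0.01913 m and δ_{QQ} = 0.01253 m/kN.
Compatibility — the spring shortens by R_Q/k under the reaction it provides: δ_0 − R_Q·δ_{QQ} = R_Q/k. With 1/k = 0.001111 m/kN, R_Q = δ_0 / (δ_{QQ} + 1/k) = 0.01913 / (0.01253 + 0.001111) = 1.402 kN.

R_Q = 1.402 kN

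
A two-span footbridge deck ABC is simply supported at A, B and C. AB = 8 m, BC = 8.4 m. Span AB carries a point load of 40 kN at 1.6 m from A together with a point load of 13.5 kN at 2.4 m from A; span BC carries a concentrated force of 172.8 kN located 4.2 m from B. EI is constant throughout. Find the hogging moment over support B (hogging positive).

Take M_B as the redundant. Released structure: two simple spans AB and BC with a hinge at B.
End slopes at the hinge B, treating each span as simply supported:
  span AB: point load 40 at a = 1.6: Pab(L + a)/(6LEI) = 81.92/EI
  span AB: point load 13.5 at a = 2.4: Pab(L + a)/(6LEI) = 39.31/EI
  span BC: point load 172.8 at a = 4.2: Pab(L + b)/(6LEI) = 762/EI
  relative rotation θ_0 = (121.2 + 762)/EI = 883.3/EI
A unit hogging moment at B produces rotation L₁/(3EI) + L₂/(3EI) = 5.467/EI.
Compatibility: M_B·(L₁+L₂)/(3EI) = θ_0, giving M_B = 161.6 kN·m (hogging).

M_B = 161.6 kN·m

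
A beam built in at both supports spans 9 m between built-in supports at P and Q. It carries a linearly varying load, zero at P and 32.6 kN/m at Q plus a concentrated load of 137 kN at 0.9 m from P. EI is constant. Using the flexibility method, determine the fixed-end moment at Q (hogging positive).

Take the two fixed-end moments M_P, M_Q as redundants; the released structure is the simple span PQ.
On the primary (simply-supported) span, the end slopes from the loading are:
  at P: triangular load, peak 32.6: 7w₀L³/(360EI) = 462.1/EI
  at Q: triangular load, peak 32.6: w₀L³/(45EI) = 528.1/EI
  at P: point load 137 at a = 0.9: Pab(L + b)/(6LEI) = 316.3/EI
  at Q: point load 137 at a = 0.9: Pab(L + a)/(6LEI) = 183.1/EI
  θ_P0 = 778.4/EI,  θ_Q0 = 711.2/EI
Flexibility coefficients: a unit moment at one end gives L/(3EI) there and L/(6EI) at the far end, so f₁₁ = f₂₂ = 3/EI and f₁₂ = f₂₁ = 1.5/EI.
Compatibility — zero rotation at each built-in end:
  3 M_P + 1.5 M_Q = 778.4
  1.5 M_P + 3 M_Q = 711.2
Solving the pair gives M_P = 187.9 kN·m and M_Q = 143.1 kN·m (hogging).

M_Q = 143.1 kN·m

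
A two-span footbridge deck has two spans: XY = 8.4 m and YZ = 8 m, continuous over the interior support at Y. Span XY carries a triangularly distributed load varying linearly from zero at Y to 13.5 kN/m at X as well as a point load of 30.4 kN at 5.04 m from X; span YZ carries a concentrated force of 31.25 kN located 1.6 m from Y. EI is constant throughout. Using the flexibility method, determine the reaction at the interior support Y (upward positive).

R_Y = 79.5 kN

Take M_Y as the redundant. Released structure: two simple spans XY and YZ with a hinge at Y.
End slopes at the hinge Y, treating each span as simply supported:
  span XY: triangular load, peak 13.5: 7w₀L³/(360EI) = 155.6/EI
  span XY: point load 30.4 at a = 5.04: Pab(L + a)/(6LEI) = 137.3/EI
  span YZ: point load 31.25 at a = 1.6: Pab(L + b)/(6LEI) = 96/EI
  relative rotation θ_0 = (292.9 + 96)/EI = 388.9/EI
A unit hogging moment at Y produces rotation L₁/(3EI) + L₂/(3EI) = 5.467/EI.
Compatibility: M_Y·(L₁+L₂)/(3EI) = θ_0, giving M_Y = 71.13 kN·m (hogging).
Span XY, ΣM about X with M_Y applied at Y: R_Y^{XY}·8.4 = 312 + 71.13, so R_Y^{XY} = 45.61 kN and R_X = 87.1 − 45.61 = 41.49 kN.
Span YZ, ΣM about Z: R_Y^{YZ}·8 = 200 + 71.13, so R_Y^{YZ} = 33.89 kN and R_Z = 31.25 − 33.89 = -2.642 kN.
R_Y = 45.61 + 33.89 = 79.5 kN.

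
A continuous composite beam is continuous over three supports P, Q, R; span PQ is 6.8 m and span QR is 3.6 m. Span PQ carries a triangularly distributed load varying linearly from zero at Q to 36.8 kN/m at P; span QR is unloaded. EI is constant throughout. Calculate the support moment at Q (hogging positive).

M_Q = 64.9 kN·m

Release continuity at Q by inserting a hinge; the redundant is the internal moment M_Q. The primary structure is two simply-supported spans PQ and QR.
End slopes at the hinge Q, treating each span as simply supported:
  span PQ: triangular load, peak 36.8: 7w₀L³/(360EI) = 225/EI
  relative rotation θ_0 = (225 + 0)/EI = 225/EI
A unit hogging moment at Q produces rotation L₁/(3EI) + L₂/(3EI) = 3.467/EI.
Slope continuity at Q: θ_0 = M_Q·3.467/EI, so M_Q = 225/3.467 = 64.9 kN·m (hogging).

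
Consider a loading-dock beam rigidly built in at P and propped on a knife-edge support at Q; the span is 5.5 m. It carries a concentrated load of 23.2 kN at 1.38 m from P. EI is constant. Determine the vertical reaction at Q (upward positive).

R_Q = 2.008 kN

Choose R_Q as the redundant. The primary structure is the cantilever fixed at P.
Deflection at Q on the released cantilever, summing each load's contribution:
  point load 23.2 at a = 1.38: Pa²(3L − a)/(6EI) = 111.3/EI
Tip deflection under a unit load at Q: L³/(3EI) = 55.46/EI.
Compatibility at Q: δ_0 − R_Q·δ_{QQ} = 0, so R_Q = 111.3/55.46 = 2.008 kN.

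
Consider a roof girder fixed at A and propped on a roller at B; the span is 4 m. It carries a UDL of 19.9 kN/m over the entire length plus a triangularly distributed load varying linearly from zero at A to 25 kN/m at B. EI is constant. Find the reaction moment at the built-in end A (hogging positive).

M_A = 63.13 kN·m

Take the reaction at B as the redundant and release it; the primary structure is a cantilever fixed at A.
Downward deflection at the released point B due to the loads:
  UDL 19.9: wL⁴/(8EI) = 636.8/EI
  triangular load, peak 25 at the free end: 11w₀L⁴/(120EI) = 586.7/EI
  δ_0 = 1223/EI
Tip deflection under a unit load at B: L³/(3EI) = 21.33/EI.
The prop prevents deflection at B: R_B = δ_0/δ_{BB} = 1223/21.33 = 57.35 kN.
Moment equilibrium about A: M_A = Σ(load moments about A) − R_B·L = 292.5 − 57.35×4 = 63.13 kN·m.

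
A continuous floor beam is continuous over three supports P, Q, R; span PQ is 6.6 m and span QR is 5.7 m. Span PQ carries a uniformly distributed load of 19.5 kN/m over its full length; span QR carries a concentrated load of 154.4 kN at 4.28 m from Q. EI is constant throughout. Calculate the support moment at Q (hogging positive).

Release continuity at Q by inserting a hinge; the redundant is the internal moment M_Q. The primary structure is two simply-supported spans PQ and QR.
End slopes at the hinge Q, treating each span as simply supported:
  span PQ: UDL 19.5: wL³/(24EI) = 233.6/EI
  span QR: point load 154.4 at a = 4.28: Pab(L + b)/(6LEI) = 195.4/EI
  relative rotation θ_0 = (233.6 + 195.4)/EI = 428.9/EI
A unit hogging moment at Q produces rotation L₁/(3EI) + L₂/(3EI) = 4.1/EI.
Slope continuity at Q: θ_0 = M_Q·4.1/EI, so M_Q = 428.9/4.1 = 104.6 kN·m (hogging).

M_Q = 104.6 kN·m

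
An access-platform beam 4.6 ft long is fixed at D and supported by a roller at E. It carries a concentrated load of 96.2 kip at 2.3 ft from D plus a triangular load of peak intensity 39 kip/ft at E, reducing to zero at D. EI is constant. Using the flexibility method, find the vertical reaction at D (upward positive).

Remove the prop at E; the released (primary) structure is a cantilever built in at D.
Free-end deflection of the primary structure under the applied loading (downward +):
  point load 96.2 at a = 2.3: Pa²(3L − a)/(6EI) = 975.4/EI
  triangular load, peak 39 at the free end: 11w₀L⁴/(120EI) = 1601/EI
  δ_0 = 2576/EI
Tip deflection under a unit load at E: L³/(3EI) = 32.45/EI.
Compatibility at E: δ_0 − R_E·δ_{EE} = 0, so R_E = 2576/32.45 = 79.4 kip.
Vertical equilibrium: R_D = ΣP − R_E = 185.9 − 79.4 = 106.5 kip.

R_D = 106.5 kip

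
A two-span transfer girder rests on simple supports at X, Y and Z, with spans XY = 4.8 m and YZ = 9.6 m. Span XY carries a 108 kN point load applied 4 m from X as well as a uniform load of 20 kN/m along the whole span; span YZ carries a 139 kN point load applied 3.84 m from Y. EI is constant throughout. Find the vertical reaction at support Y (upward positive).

R_Y = 287.7 kN

Release continuity at Y by inserting a hinge; the redundant is the internal moment M_Y. The primary structure is two simply-supported spans XY and YZ.
End slopes at the hinge Y, treating each span as simply supported:
  span XY: point load 108 at a = 4: Pab(L + a)/(6LEI) = 105.6/EI
  span XY: UDL 20: wL³/(24EI) = 92.16/EI
  span YZ: point load 139 at a = 3.84: Pab(L + b)/(6LEI) = 819.9/EI
  relative rotation θ_0 = (197.8 + 819.9)/EI = 1018/EI
A unit hogging moment at Y produces rotation L₁/(3EI) + L₂/(3EI) = 4.8/EI.
Compatibility: M_Y·(L₁+L₂)/(3EI) = θ_0, giving M_Y = 212 kN·m (hogging).
Span XY, ΣM about X with M_Y applied at Y: R_Y^{XY}·4.8 = 662.4 + 212, so R_Y^{XY} = 182.2 kN and R_X = 204 − 182.2 = 21.83 kN.
Span YZ, ΣM about Z: R_Y^{YZ}·9.6 = 800.6 + 212, so R_Y^{YZ} = 105.5 kN and R_Z = 139 − 105.5 = 33.52 kN.
R_Y = 182.2 + 105.5 = 287.7 kN.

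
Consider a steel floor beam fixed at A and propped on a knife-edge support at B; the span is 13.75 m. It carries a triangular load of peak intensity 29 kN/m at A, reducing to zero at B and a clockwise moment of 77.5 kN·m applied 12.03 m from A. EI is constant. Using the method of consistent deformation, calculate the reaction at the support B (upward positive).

R_B = 48.2 kN

Release the roller at B. Primary structure: cantilever fixed at A.
Deflection at B on the released cantilever, summing each load's contribution:
  triangular load, peak 29 at the fixed end: w₀L⁴/(30EI) = 34553/EI
  clockwise couple 77.5 at a = 12.03: M₀a(2L − a)/(2EI) = 7212/EI
  δ_0 = 41765/EI
Tip deflection under a unit load at B: L³/(3EI) = 866.5/EI.
The prop prevents deflection at B: R_B = δ_0/δ_{BB} = 41765/866.5 = 48.2 kN.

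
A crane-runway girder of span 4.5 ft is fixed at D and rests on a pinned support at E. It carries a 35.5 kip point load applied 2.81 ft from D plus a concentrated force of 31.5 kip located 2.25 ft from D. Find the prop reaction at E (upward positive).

Release the roller at E. Primary structure: cantilever fixed at D.
Primary-structure tip deflection at E by superposition:
  point load 35.5 at a = 2.81: Pa²(3L − a)/(6EI) = 499.4/EI
  point load 31.5 at a = 2.25: Pa²(3L − a)/(6EI) = 299/EI
  δ_0 = 798.4/EI
Flexibility coefficient — unit upward force at E: δ_{EE} = L³/(3EI) = 30.38/EI.
Compatibility at E: δ_0 − R_E·δ_{EE} = 0, so R_E = 798.4/30.38 = 26.29 kip.

R_E = 26.29 kip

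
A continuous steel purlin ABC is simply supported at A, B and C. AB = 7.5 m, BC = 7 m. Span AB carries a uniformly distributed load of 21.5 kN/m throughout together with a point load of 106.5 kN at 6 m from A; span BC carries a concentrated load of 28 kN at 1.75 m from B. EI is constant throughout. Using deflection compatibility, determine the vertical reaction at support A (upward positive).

R_A = 81.5 kN

Release continuity at B by inserting a hinge; the redundant is the internal moment M_B. The primary structure is two simply-supported spans AB and BC.
Discontinuity in slope at B on the released structure — sum the simple-span end rotations:
  span AB: UDL 21.5: wL³/(24EI) = 377.9/EI
  span AB: point load 106.5 at a = 6: Pab(L + a)/(6LEI) = 287.6/EI
  span BC: point load 28 at a = 1.75: Pab(L + b)/(6LEI) = 75.03/EI
  relative rotation θ_0 = (665.5 + 75.03)/EI = 740.5/EI
A unit hogging moment at B produces rotation L₁/(3EI) + L₂/(3EI) = 4.833/EI.
Compatibility: M_B·(L₁+L₂)/(3EI) = θ_0, giving M_B = 153.2 kN·m (hogging).
Span AB, ΣM about A with M_B applied at B: R_B^{AB}·7.5 = 1244 + 153.2, so R_B^{AB} = 186.3 kN and R_A = 267.8 − 186.3 = 81.5 kN.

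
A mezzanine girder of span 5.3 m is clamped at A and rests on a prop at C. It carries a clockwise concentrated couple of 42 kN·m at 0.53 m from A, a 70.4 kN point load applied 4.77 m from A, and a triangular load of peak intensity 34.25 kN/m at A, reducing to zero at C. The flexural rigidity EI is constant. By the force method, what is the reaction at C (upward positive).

R_C = 80.29 kN

Take the reaction at C as the redundant and release it; the primary structure is a cantilever fixed at A.
Downward deflection at the released point C due to the loads:
  clockwise couple 42 at a = 0.53: M₀a(2L − a)/(2EI) = 112.1/EI
  point load 70.4 at a = 4.77: Pa²(3L − a)/(6EI) = 2971/EI
  triangular load, peak 34.25 at the fixed end: w₀L⁴/(30EI) = 900.8/EI
  δ_0 = 3984/EI
Tip deflection under a unit load at C: L³/(3EI) = 49.63/EI.
Compatibility at C: δ_0 − R_C·δ_{CC} = 0, so R_C = 3984/49.63 = 80.29 kN.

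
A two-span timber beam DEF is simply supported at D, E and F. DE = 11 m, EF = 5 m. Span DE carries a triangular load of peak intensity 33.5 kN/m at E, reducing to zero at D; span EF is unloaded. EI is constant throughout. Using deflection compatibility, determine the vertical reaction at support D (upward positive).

R_D = 44.53 kN

Release continuity at E by inserting a hinge; the redundant is the internal moment M_E. The primary structure is two simply-supported spans DE and EF.
Rotations at E on the released spans (each span's end-slope, ×1/EI):
  span DE: triangular load, peak 33.5: w₀L³/(45EI) = 990.9/EI
  relative rotation θ_0 = (990.9 + 0)/EI = 990.9/EI
A unit hogging moment at E produces rotation L₁/(3EI) + L₂/(3EI) = 5.333/EI.
Slope continuity at E: θ_0 = M_E·5.333/EI, so M_E = 990.9/5.333 = 185.8 kN·m (hogging).
Span DE, ΣM about D with M_E applied at E: R_E^{DE}·11 = 1351 + 185.8, so R_E^{DE} = 139.7 kN and R_D = 184.2 − 139.7 = 44.53 kN.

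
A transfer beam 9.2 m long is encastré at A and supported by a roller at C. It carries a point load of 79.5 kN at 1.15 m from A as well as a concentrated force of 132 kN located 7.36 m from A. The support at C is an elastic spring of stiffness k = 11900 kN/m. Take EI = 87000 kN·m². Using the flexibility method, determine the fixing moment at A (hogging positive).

M_A = 215.5 kN·m

Choose R_C as the redundant. The primary structure is the cantilever fixed at A.
Downward deflection at the released point C due to the loads:
  point load 79.5 at a = 1.15: Pa²(3L − a)/(6EI) = 463.5/EI
  point load 132 at a = 7.36: Pa²(3L − a)/(6EI) = 24121/EI
  δ_0 = 24584/EI
Flexibility coefficient — unit upward force at C: δ_{CC} = L³/(3EI) = 259.6/EI.
With EI = 87000 kN·m²: δ_0 = 0.28258 m and δ_{CC} = 0.002983 m/kN.
Compatibility — the spring shortens by R_C/k under the reaction it provides: δ_0 − R_C·δ_{CC} = R_C/k. With 1/k = 0.000084 m/kN, R_C = δ_0 / (δ_{CC} + 1/k) = 0.28258 / (0.002983 + 0.000084) = 92.12 kN.
Moment equilibrium about A: M_A = Σ(load moments about A) − R_C·L = 1063 − 92.12×9.2 = 215.5 kN·m.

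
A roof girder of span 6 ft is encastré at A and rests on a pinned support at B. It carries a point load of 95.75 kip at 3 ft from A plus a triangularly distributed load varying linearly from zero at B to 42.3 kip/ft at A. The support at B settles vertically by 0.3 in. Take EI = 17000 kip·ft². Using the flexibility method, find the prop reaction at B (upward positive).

Take the reaction at B as the redundant and release it; the primary structure is a cantilever fixed at A.
Primary-structure tip deflection at B by superposition:
  point load 95.75 at a = 3: Pa²(3L − a)/(6EI) = 2154/EI
  triangular load, peak 42.3 at the fixed end: w₀L⁴/(30EI) = 1827/EI
  δ_0 = 3982/EI
Tip deflection under a unit load at B: L³/(3EI) = 72/EI.
With EI = 17000 kip·ft²: δ_0 = 0.23422 ft and δ_{BB} = 0.004235 ft/kip.
Compatibility — the beam at B must follow the support down by 0.025 ft: δ_0 − R_B·δ_{BB} = 0.025, so R_B = (0.23422 − 0.025)/0.004235 = 49.4 kip.

R_B = 49.4 kip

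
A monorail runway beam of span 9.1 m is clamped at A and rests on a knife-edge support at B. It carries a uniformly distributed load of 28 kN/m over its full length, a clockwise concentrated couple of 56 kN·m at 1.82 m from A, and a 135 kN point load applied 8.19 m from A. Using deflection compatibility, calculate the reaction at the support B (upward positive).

Take the reaction at B as the redundant and release it; the primary structure is a cantilever fixed at A.
Primary-structure tip deflection at B by superposition:
  UDL 28: wL⁴/(8EI) = 24001/EI
  clockwise couple 56 at a = 1.82: M₀a(2L − a)/(2EI) = 834.7/EI
  point load 135 at a = 8.19: Pa²(3L − a)/(6EI) = 28841/EI
  δ_0 = 53677/EI
Flexibility coefficient — unit upward force at B: δ_{BB} = L³/(3EI) = 251.2/EI.
The prop prevents deflection at B: R_B = δ_0/δ_{BB} = 53677/251.2 = 213.7 kN.

R_B = 213.7 kN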